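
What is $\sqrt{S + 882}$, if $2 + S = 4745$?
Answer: $75$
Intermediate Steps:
$S = 4743$ ($S = -2 + 4745 = 4743$)
$\sqrt{S + 882} = \sqrt{4743 + 882} = \sqrt{5625} = 75$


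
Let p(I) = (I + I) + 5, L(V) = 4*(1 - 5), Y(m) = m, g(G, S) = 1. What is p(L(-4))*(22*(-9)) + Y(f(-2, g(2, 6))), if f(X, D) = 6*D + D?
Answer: 5353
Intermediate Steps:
f(X, D) = 7*D
L(V) = -16 (L(V) = 4*(-4) = -16)
p(I) = 5 + 2*I (p(I) = 2*I + 5 = 5 + 2*I)
p(L(-4))*(22*(-9)) + Y(f(-2, g(2, 6))) = (5 + 2*(-16))*(22*(-9)) + 7*1 = (5 - 32)*(-198) + 7 = -27*(-198) + 7 = 5346 + 7 = 5353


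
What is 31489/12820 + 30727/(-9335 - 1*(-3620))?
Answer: -42792101/14653260 ≈ -2.9203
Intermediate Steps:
31489/12820 + 30727/(-9335 - 1*(-3620)) = 31489*(1/12820) + 30727/(-9335 + 3620) = 31489/12820 + 30727/(-5715) = 31489/12820 + 30727*(-1/5715) = 31489/12820 - 30727/5715 = -42792101/14653260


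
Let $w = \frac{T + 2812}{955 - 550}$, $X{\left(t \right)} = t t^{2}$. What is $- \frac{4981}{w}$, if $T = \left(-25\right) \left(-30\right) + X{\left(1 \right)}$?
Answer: $- \frac{2017305}{3563} \approx -566.18$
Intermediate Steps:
$X{\left(t \right)} = t^{3}$
$T = 751$ ($T = \left(-25\right) \left(-30\right) + 1^{3} = 750 + 1 = 751$)
$w = \frac{3563}{405}$ ($w = \frac{751 + 2812}{955 - 550} = \frac{3563}{405} \approx 8.7975$)
$- \frac{4981}{w} = - \frac{4981}{\frac{3563}{405}} = \left(-4981\right) \frac{405}{3563} = - \frac{2017305}{3563}$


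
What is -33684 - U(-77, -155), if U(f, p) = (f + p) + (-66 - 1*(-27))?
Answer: -33413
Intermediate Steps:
U(f, p) = -39 + f + p (U(f, p) = (f + p) + (-66 + 27) = (f + p) - 39 = -39 + f + p)
-33684 - U(-77, -155) = -33684 - (-39 - 77 - 155) = -33684 - 1*(-271) = -33684 + 271 = -33413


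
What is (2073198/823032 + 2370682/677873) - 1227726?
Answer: -16308540327058949/13283599308 ≈ -1.2277e+6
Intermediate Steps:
(2073198/823032 + 2370682/677873) - 1227726 = (2073198*(1/823032) + 2370682*(1/677873)) - 1227726 = (345533/137172 + 2370682/677873) - 1227726 = 79916954659/13283599308 - 1227726 = -16308540327058949/13283599308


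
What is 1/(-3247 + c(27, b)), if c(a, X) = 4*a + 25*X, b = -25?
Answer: -1/3764 ≈ -0.00026567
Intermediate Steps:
1/(-3247 + c(27, b)) = 1/(-3247 + (4*27 + 25*(-25))) = 1/(-3247 + (108 - 625)) = 1/(-3247 - 517) = 1/(-3764) = -1/3764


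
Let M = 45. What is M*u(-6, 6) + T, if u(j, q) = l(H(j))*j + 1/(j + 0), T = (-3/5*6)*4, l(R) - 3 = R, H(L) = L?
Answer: 7881/10 ≈ 788.10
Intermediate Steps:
l(R) = 3 + R
T = -72/5 (T = (-3*⅕*6)*4 = -⅗*6*4 = -18/5*4 = -72/5 ≈ -14.400)
u(j, q) = 1/j + j*(3 + j) (u(j, q) = (3 + j)*j + 1/(j + 0) = j*(3 + j) + 1/j = 1/j + j*(3 + j))
M*u(-6, 6) + T = 45*((1 + (-6)²*(3 - 6))/(-6)) - 72/5 = 45*(-(1 + 36*(-3))/6) - 72/5 = 45*(-(1 - 108)/6) - 72/5 = 45*(-⅙*(-107)) - 72/5 = 45*(107/6) - 72/5 = 1605/2 - 72/5 = 7881/10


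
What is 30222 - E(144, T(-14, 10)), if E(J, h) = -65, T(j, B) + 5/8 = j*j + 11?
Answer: 30287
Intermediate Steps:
T(j, B) = 83/8 + j**2 (T(j, B) = -5/8 + (j*j + 11) = -5/8 + (j**2 + 11) = -5/8 + (11 + j**2) = 83/8 + j**2)
30222 - E(144, T(-14, 10)) = 30222 - 1*(-65) = 30222 + 65 = 30287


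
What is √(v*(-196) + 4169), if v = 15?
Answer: √1229 ≈ 35.057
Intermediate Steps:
√(v*(-196) + 4169) = √(15*(-196) + 4169) = √(-2940 + 4169) = √1229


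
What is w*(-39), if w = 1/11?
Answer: -39/11 ≈ -3.5455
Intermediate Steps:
w = 1/11 ≈ 0.090909
w*(-39) = (1/11)*(-39) = -39/11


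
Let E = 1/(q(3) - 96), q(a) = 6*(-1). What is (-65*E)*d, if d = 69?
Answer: 1495/34 ≈ 43.971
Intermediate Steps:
q(a) = -6
E = -1/102 (E = 1/(-6 - 96) = 1/(-102) = -1/102 ≈ -0.0098039)
(-65*E)*d = -65*(-1/102)*69 = (65/102)*69 = 1495/34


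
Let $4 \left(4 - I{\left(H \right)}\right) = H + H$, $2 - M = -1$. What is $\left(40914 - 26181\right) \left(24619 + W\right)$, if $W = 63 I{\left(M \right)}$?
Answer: $\frac{730064349}{2} \approx 3.6503 \cdot 10^{8}$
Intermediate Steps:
$M = 3$ ($M = 2 - -1 = 2 + 1 = 3$)
$I{\left(H \right)} = 4 - \frac{H}{2}$ ($I{\left(H \right)} = 4 - \frac{H + H}{4} = 4 - \frac{2 H}{4} = 4 - \frac{H}{2}$)
$W = \frac{315}{2}$ ($W = 63 \left(4 - \frac{3}{2}\right) = 63 \cdot \frac{5}{2} = \frac{315}{2} \approx 157.5$)
$\left(40914 - 26181\right) \left(24619 + W\right) = \left(40914 - 26181\right) \left(24619 + \frac{315}{2}\right) = 14733 \cdot \frac{49553}{2} = \frac{730064349}{2}$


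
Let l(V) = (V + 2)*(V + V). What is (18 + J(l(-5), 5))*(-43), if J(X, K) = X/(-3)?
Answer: -344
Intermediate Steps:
l(V) = 2*V*(2 + V) (l(V) = (2 + V)*(2*V) = 2*V*(2 + V))
J(X, K) = -X/3 (J(X, K) = X*(-⅓) = -X/3)
(18 + J(l(-5), 5))*(-43) = (18 - 2*(-5)*(2 - 5)/3)*(-43) = (18 - 2*(-5)*(-3)/3)*(-43) = (18 - ⅓*30)*(-43) = (18 - 10)*(-43) = 8*(-43) = -344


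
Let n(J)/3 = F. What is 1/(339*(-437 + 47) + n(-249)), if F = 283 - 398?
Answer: -1/132555 ≈ -7.5440e-6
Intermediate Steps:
F = -115
n(J) = -345 (n(J) = 3*(-115) = -345)
1/(339*(-437 + 47) + n(-249)) = 1/(339*(-437 + 47) - 345) = 1/(339*(-390) - 345) = 1/(-132210 - 345) = 1/(-132555) = -1/132555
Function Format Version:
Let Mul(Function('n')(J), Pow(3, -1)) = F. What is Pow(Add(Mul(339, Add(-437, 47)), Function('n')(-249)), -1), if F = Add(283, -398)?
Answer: Rational(-1, 132555) ≈ -7.5440e-6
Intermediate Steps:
F = -115
Function('n')(J) = -345 (Function('n')(J) = Mul(3, -115) = -345)
Pow(Add(Mul(339, Add(-437, 47)), Function('n')(-249)), -1) = Pow(Add(Mul(339, Add(-437, 47)), -345), -1) = Pow(Add(Mul(339, -390), -345), -1) = Pow(Add(-132210, -345), -1) = Pow(-132555, -1) = Rational(-1, 132555)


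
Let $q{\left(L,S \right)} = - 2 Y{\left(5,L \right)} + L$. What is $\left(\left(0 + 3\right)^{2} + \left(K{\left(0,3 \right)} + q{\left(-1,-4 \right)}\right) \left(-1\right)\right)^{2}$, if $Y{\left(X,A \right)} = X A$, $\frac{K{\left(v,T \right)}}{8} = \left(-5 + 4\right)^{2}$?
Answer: $64$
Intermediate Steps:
$K{\left(v,T \right)} = 8$ ($K{\left(v,T \right)} = 8 \left(-5 + 4\right)^{2} = 8 \left(-1\right)^{2} = 8 \cdot 1 = 8$)
$Y{\left(X,A \right)} = A X$
$q{\left(L,S \right)} = - 9 L$ ($q{\left(L,S \right)} = - 2 L 5 + L = - 2 \cdot 5 L + L = - 10 L + L = - 9 L$)
$\left(\left(0 + 3\right)^{2} + \left(K{\left(0,3 \right)} + q{\left(-1,-4 \right)}\right) \left(-1\right)\right)^{2} = \left(\left(0 + 3\right)^{2} + \left(8 - -9\right) \left(-1\right)\right)^{2} = \left(3^{2} + \left(8 + 9\right) \left(-1\right)\right)^{2} = \left(9 + 17 \left(-1\right)\right)^{2} = \left(9 - 17\right)^{2} = \left(-8\right)^{2} = 64$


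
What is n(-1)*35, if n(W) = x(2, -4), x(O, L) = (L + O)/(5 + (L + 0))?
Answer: -70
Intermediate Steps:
x(O, L) = (L + O)/(5 + L)
n(W) = -2 (n(W) = (-4 + 2)/(5 - 4) = -2/1 = 1*(-2) = -2)
n(-1)*35 = -2*35 = -70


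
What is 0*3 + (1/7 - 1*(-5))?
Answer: 36/7 ≈ 5.1429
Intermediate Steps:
0*3 + (1/7 - 1*(-5)) = 0 + (⅐ + 5) = 0 + 36/7 = 36/7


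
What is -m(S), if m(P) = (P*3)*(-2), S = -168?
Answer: -1008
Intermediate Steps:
m(P) = -6*P (m(P) = (3*P)*(-2) = -6*P)
-m(S) = -(-6)*(-168) = -1*1008 = -1008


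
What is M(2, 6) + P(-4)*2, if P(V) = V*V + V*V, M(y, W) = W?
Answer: 70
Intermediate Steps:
P(V) = 2*V² (P(V) = V² + V² = 2*V²)
M(2, 6) + P(-4)*2 = 6 + (2*(-4)²)*2 = 6 + (2*16)*2 = 6 + 32*2 = 6 + 64 = 70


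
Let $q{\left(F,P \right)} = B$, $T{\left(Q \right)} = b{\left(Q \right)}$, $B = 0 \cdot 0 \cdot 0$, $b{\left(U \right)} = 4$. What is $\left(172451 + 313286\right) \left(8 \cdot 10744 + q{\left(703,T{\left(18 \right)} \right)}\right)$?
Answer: $41750066624$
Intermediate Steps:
$B = 0$ ($B = 0 \cdot 0 = 0$)
$T{\left(Q \right)} = 4$
$q{\left(F,P \right)} = 0$
$\left(172451 + 313286\right) \left(8 \cdot 10744 + q{\left(703,T{\left(18 \right)} \right)}\right) = \left(172451 + 313286\right) \left(8 \cdot 10744 + 0\right) = 485737 \left(85952 + 0\right) = 485737 \cdot 85952 = 41750066624$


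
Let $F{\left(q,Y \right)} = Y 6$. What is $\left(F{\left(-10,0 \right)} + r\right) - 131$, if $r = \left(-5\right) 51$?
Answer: $-386$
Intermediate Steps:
$F{\left(q,Y \right)} = 6 Y$
$r = -255$
$\left(F{\left(-10,0 \right)} + r\right) - 131 = \left(6 \cdot 0 - 255\right) - 131 = \left(0 - 255\right) - 131 = -255 - 131 = -386$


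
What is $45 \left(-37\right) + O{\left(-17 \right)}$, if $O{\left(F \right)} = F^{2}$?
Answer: $-1376$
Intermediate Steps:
$45 \left(-37\right) + O{\left(-17 \right)} = 45 \left(-37\right) + \left(-17\right)^{2} = -1665 + 289 = -1376$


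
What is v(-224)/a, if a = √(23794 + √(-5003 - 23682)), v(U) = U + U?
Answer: -448/√(23794 + I*√28685) ≈ -2.9043 + 0.010336*I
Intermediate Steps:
v(U) = 2*U
a = √(23794 + I*√28685) (a = √(23794 + √(-28685)) = √(23794 + I*√28685) ≈ 154.25 + 0.549*I)
v(-224)/a = (2*(-224))/(√(23794 + I*√28685)) = -448/√(23794 + I*√28685)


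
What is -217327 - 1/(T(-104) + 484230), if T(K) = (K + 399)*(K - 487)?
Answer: -67346377396/309885 ≈ -2.1733e+5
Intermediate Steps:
T(K) = (-487 + K)*(399 + K) (T(K) = (399 + K)*(-487 + K) = (-487 + K)*(399 + K))
-217327 - 1/(T(-104) + 484230) = -217327 - 1/((-194313 + (-104)**2 - 88*(-104)) + 484230) = -217327 - 1/((-194313 + 10816 + 9152) + 484230) = -217327 - 1/(-174345 + 484230) = -217327 - 1/309885 = -67346377396/309885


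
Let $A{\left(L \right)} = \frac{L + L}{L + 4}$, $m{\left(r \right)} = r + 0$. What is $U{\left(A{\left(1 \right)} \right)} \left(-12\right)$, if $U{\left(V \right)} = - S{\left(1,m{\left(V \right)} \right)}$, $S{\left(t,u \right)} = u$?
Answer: $\frac{24}{5} \approx 4.8$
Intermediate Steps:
$m{\left(r \right)} = r$
$A{\left(L \right)} = \frac{2 L}{4 + L}$
$U{\left(V \right)} = - V$
$U{\left(A{\left(1 \right)} \right)} \left(-12\right) = - \frac{2 \cdot 1}{4 + 1} \left(-12\right) = - \frac{2 \cdot 1}{5} \left(-12\right) = \left(-1\right) \frac{2}{5} \left(-12\right) = \left(- \frac{2}{5}\right) \left(-12\right) = \frac{24}{5}$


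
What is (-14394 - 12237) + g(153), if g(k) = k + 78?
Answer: -26400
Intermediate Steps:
g(k) = 78 + k
(-14394 - 12237) + g(153) = (-14394 - 12237) + (78 + 153) = -26631 + 231 = -26400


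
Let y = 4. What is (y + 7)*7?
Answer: 77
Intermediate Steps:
(y + 7)*7 = (4 + 7)*7 = 11*7 = 77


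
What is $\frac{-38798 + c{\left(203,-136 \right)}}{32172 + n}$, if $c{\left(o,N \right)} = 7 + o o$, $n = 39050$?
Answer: $\frac{1209}{35611} \approx 0.03395$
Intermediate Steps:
$c{\left(o,N \right)} = 7 + o^{2}$
$\frac{-38798 + c{\left(203,-136 \right)}}{32172 + n} = \frac{-38798 + \left(7 + 203^{2}\right)}{32172 + 39050} = \frac{-38798 + \left(7 + 41209\right)}{71222} = \left(-38798 + 41216\right) \frac{1}{71222} = 2418 \cdot \frac{1}{71222} = \frac{1209}{35611}$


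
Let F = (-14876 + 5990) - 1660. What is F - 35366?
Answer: -45912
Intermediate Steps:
F = -10546 (F = -8886 - 1660 = -10546)
F - 35366 = -10546 - 35366 = -45912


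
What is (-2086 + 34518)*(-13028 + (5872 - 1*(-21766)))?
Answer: 473831520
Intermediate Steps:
(-2086 + 34518)*(-13028 + (5872 - 1*(-21766))) = 32432*(-13028 + (5872 + 21766)) = 32432*(-13028 + 27638) = 32432*14610 = 473831520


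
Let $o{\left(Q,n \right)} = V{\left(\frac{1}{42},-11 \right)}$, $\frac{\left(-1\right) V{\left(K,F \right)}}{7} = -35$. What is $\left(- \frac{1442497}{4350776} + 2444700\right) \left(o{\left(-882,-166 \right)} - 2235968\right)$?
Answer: $- \frac{23779911415197325269}{4350776} \approx -5.4657 \cdot 10^{12}$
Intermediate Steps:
$V{\left(K,F \right)} = 245$ ($V{\left(K,F \right)} = \left(-7\right) \left(-35\right) = 245$)
$o{\left(Q,n \right)} = 245$
$\left(- \frac{1442497}{4350776} + 2444700\right) \left(o{\left(-882,-166 \right)} - 2235968\right) = \left(- \frac{1442497}{4350776} + 2444700\right) \left(245 - 2235968\right) = \left(\left(-1442497\right) \frac{1}{4350776} + 2444700\right) \left(-2235723\right) = \left(- \frac{1442497}{4350776} + 2444700\right) \left(-2235723\right) = \frac{10636340644703}{4350776} \left(-2235723\right) = - \frac{23779911415197325269}{4350776}$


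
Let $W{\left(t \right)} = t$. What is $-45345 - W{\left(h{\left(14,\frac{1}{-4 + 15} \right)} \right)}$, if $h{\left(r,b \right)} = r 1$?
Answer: $-45359$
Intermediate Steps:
$h{\left(r,b \right)} = r$
$-45345 - W{\left(h{\left(14,\frac{1}{-4 + 15} \right)} \right)} = -45345 - 14 = -45359$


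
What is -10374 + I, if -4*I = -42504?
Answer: 252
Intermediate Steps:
I = 10626 (I = -¼*(-42504) = 10626)
-10374 + I = -10374 + 10626 = 252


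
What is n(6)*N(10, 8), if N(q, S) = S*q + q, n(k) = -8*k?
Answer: -4320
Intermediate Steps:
N(q, S) = q + S*q
n(6)*N(10, 8) = (-8*6)*(10*(1 + 8)) = -480*9 = -48*90 = -4320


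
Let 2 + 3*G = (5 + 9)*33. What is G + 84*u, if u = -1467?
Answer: -369224/3 ≈ -1.2307e+5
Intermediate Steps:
G = 460/3 (G = -2/3 + ((5 + 9)*33)/3 = -2/3 + (14*33)/3 = -2/3 + (1/3)*462 = -2/3 + 154 = 460/3 ≈ 153.33)
G + 84*u = 460/3 + 84*(-1467) = 460/3 - 123228 = -369224/3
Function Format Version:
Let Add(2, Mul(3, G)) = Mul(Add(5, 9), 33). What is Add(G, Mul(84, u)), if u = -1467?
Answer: Rational(-369224, 3) ≈ -1.2307e+5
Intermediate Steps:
G = Rational(460, 3) (G = Add(Rational(-2, 3), Mul(Rational(1, 3), Mul(Add(5, 9), 33))) = Add(Rational(-2, 3), Mul(Rational(1, 3), Mul(14, 33))) = Add(Rational(-2, 3), Mul(Rational(1, 3), 462)) = Add(Rational(-2, 3), 154) = Rational(460, 3) ≈ 153.33)
Add(G, Mul(84, u)) = Add(Rational(460, 3), Mul(84, -1467)) = Add(Rational(460, 3), -123228) = Rational(-369224, 3)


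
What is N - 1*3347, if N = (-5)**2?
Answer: -3322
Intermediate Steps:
N = 25
N - 1*3347 = 25 - 1*3347 = 25 - 3347 = -3322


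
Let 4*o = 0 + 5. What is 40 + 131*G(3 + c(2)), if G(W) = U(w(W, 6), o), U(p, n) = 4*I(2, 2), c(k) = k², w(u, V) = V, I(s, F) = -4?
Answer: -2056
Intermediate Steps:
o = 5/4 (o = (0 + 5)/4 = (¼)*5 = 5/4 ≈ 1.2500)
U(p, n) = -16 (U(p, n) = 4*(-4) = -16)
G(W) = -16
40 + 131*G(3 + c(2)) = 40 + 131*(-16) = 40 - 2096 = -2056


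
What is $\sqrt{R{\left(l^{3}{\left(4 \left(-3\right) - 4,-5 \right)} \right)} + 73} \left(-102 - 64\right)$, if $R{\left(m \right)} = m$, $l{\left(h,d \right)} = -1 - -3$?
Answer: $-1494$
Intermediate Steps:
$l{\left(h,d \right)} = 2$ ($l{\left(h,d \right)} = -1 + 3 = 2$)
$\sqrt{R{\left(l^{3}{\left(4 \left(-3\right) - 4,-5 \right)} \right)} + 73} \left(-102 - 64\right) = \sqrt{2^{3} + 73} \left(-102 - 64\right) = \sqrt{8 + 73} \left(-166\right) = \sqrt{81} \left(-166\right) = 9 \left(-166\right) = -1494$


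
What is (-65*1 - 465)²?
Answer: 280900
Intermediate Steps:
(-65*1 - 465)² = (-65 - 465)² = (-530)² = 280900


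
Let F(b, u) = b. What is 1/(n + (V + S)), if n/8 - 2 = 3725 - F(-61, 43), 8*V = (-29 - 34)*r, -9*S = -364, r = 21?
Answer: 72/2172893 ≈ 3.3136e-5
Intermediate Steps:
S = 364/9 (S = -1/9*(-364) = 364/9 ≈ 40.444)
V = -1323/8 (V = ((-29 - 34)*21)/8 = (-63*21)/8 = (1/8)*(-1323) = -1323/8 ≈ -165.38)
n = 30304 (n = 16 + 8*(3725 - 1*(-61)) = 16 + 8*(3725 + 61) = 16 + 8*3786 = 16 + 30288 = 30304)
1/(n + (V + S)) = 1/(30304 + (-1323/8 + 364/9)) = 1/(30304 - 8995/72) = 1/(2172893/72) = 72/2172893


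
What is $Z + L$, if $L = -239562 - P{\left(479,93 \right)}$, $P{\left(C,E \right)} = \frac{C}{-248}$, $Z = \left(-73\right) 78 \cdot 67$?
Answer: $- \frac{154022401}{248} \approx -6.2106 \cdot 10^{5}$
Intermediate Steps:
$Z = -381498$ ($Z = \left(-5694\right) 67 = -381498$)
$P{\left(C,E \right)} = - \frac{C}{248}$ ($P{\left(C,E \right)} = C \left(- \frac{1}{248}\right) = - \frac{C}{248}$)
$L = - \frac{59410897}{248}$ ($L = -239562 - \left(- \frac{1}{248}\right) 479 = -239562 - - \frac{479}{248} = -239562 + \frac{479}{248} = - \frac{59410897}{248} \approx -2.3956 \cdot 10^{5}$)
$Z + L = -381498 - \frac{59410897}{248} = - \frac{154022401}{248}$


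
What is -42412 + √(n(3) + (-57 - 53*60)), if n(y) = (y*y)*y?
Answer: -42412 + I*√3210 ≈ -42412.0 + 56.657*I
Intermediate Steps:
n(y) = y³ (n(y) = y²*y = y³)
-42412 + √(n(3) + (-57 - 53*60)) = -42412 + √(3³ + (-57 - 53*60)) = -42412 + √(27 + (-57 - 3180)) = -42412 + √(27 - 3237) = -42412 + √(-3210) = -42412 + I*√3210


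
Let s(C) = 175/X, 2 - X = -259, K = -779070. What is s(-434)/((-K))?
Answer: 35/40667454 ≈ 8.6064e-7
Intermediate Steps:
X = 261 (X = 2 - 1*(-259) = 2 + 259 = 261)
s(C) = 175/261
s(-434)/((-K)) = 175/(261*((-1*(-779070)))) = (175/261)/779070 = (175/261)*(1/779070) = 35/40667454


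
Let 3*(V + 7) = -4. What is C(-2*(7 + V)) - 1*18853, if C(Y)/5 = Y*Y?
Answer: -169357/9 ≈ -18817.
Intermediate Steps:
V = -25/3 (V = -7 + (1/3)*(-4) = -7 - 4/3 = -25/3 ≈ -8.3333)
C(Y) = 5*Y**2 (C(Y) = 5*(Y*Y) = 5*Y**2)
C(-2*(7 + V)) - 1*18853 = 5*(-2*(7 - 25/3))**2 - 1*18853 = 5*(-2*(-4/3))**2 - 18853 = 5*(8/3)**2 - 18853 = 5*(64/9) - 18853 = 320/9 - 18853 = -169357/9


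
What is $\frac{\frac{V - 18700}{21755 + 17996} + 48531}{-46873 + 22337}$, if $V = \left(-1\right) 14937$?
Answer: $- \frac{241140268}{121916317} \approx -1.9779$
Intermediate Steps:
$V = -14937$
$\frac{\frac{V - 18700}{21755 + 17996} + 48531}{-46873 + 22337} = \frac{\frac{-14937 - 18700}{21755 + 17996} + 48531}{-46873 + 22337} = \frac{- \frac{33637}{39751} + 48531}{-24536} = \left(\left(-33637\right) \frac{1}{39751} + 48531\right) \left(- \frac{1}{24536}\right) = \left(- \frac{33637}{39751} + 48531\right) \left(- \frac{1}{24536}\right) = \frac{1929122144}{39751} \left(- \frac{1}{24536}\right) = - \frac{241140268}{121916317}$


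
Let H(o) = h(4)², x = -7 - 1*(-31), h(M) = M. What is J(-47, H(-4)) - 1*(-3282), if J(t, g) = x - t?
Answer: 3353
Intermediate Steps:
x = 24 (x = -7 + 31 = 24)
H(o) = 16 (H(o) = 4² = 16)
J(t, g) = 24 - t
J(-47, H(-4)) - 1*(-3282) = (24 - 1*(-47)) - 1*(-3282) = (24 + 47) + 3282 = 71 + 3282 = 3353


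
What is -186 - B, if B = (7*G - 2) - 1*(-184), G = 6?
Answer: -410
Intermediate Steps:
B = 224 (B = (7*6 - 2) - 1*(-184) = (42 - 2) + 184 = 40 + 184 = 224)
-186 - B = -186 - 1*224 = -186 - 224 = -410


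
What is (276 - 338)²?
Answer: 3844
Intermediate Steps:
(276 - 338)² = (-62)² = 3844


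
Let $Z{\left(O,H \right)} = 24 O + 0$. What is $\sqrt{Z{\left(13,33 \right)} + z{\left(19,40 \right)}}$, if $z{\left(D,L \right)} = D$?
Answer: $\sqrt{331} \approx 18.193$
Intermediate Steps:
$Z{\left(O,H \right)} = 24 O$
$\sqrt{Z{\left(13,33 \right)} + z{\left(19,40 \right)}} = \sqrt{24 \cdot 13 + 19} = \sqrt{312 + 19} = \sqrt{331}$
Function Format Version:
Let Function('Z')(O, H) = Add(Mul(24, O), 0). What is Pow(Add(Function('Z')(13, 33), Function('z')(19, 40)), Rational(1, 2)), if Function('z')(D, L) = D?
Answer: Pow(331, Rational(1, 2)) ≈ 18.193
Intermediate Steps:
Function('Z')(O, H) = Mul(24, O)
Pow(Add(Function('Z')(13, 33), Function('z')(19, 40)), Rational(1, 2)) = Pow(Add(Mul(24, 13), 19), Rational(1, 2)) = Pow(Add(312, 19), Rational(1, 2)) = Pow(331, Rational(1, 2))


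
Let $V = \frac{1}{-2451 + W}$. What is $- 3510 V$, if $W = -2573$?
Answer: $\frac{1755}{2512} \approx 0.69865$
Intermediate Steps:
$V = - \frac{1}{5024}$ ($V = \frac{1}{-2451 - 2573} = \frac{1}{-5024} = - \frac{1}{5024} \approx -0.00019904$)
$- 3510 V = \left(-3510\right) \left(- \frac{1}{5024}\right) = \frac{1755}{2512}$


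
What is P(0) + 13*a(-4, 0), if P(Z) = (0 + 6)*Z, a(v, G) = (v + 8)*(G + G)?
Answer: 0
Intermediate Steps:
a(v, G) = 2*G*(8 + v) (a(v, G) = (8 + v)*(2*G) = 2*G*(8 + v))
P(Z) = 6*Z
P(0) + 13*a(-4, 0) = 6*0 + 13*(2*0*(8 - 4)) = 0 + 13*(2*0*4) = 0 + 13*0 = 0 + 0 = 0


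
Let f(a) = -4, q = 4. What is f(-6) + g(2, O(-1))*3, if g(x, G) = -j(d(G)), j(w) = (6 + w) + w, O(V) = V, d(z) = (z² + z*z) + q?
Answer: -58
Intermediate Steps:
d(z) = 4 + 2*z² (d(z) = (z² + z*z) + 4 = (z² + z²) + 4 = 2*z² + 4 = 4 + 2*z²)
j(w) = 6 + 2*w
g(x, G) = -14 - 4*G² (g(x, G) = -(6 + 2*(4 + 2*G²)) = -(6 + (8 + 4*G²)) = -(14 + 4*G²) = -14 - 4*G²)
f(-6) + g(2, O(-1))*3 = -4 + (-14 - 4*(-1)²)*3 = -4 + (-14 - 4*1)*3 = -4 + (-14 - 4)*3 = -4 - 18*3 = -4 - 54 = -58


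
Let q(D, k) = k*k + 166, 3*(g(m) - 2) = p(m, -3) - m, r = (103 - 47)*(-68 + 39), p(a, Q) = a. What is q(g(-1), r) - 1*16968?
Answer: 2620574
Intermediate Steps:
r = -1624 (r = 56*(-29) = -1624)
g(m) = 2 (g(m) = 2 + (m - m)/3 = 2 + (1/3)*0 = 2 + 0 = 2)
q(D, k) = 166 + k**2 (q(D, k) = k**2 + 166 = 166 + k**2)
q(g(-1), r) - 1*16968 = (166 + (-1624)**2) - 1*16968 = (166 + 2637376) - 16968 = 2637542 - 16968 = 2620574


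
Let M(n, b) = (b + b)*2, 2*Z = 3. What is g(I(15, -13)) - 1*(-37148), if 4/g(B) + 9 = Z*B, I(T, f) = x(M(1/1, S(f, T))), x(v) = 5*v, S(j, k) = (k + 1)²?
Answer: 284962312/7671 ≈ 37148.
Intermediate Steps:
Z = 3/2 (Z = (½)*3 = 3/2 ≈ 1.5000)
S(j, k) = (1 + k)²
M(n, b) = 4*b (M(n, b) = (2*b)*2 = 4*b)
I(T, f) = 20*(1 + T)² (I(T, f) = 5*(4*(1 + T)²) = 20*(1 + T)²)
g(B) = 4/(-9 + 3*B/2)
g(I(15, -13)) - 1*(-37148) = 8/(3*(-6 + 20*(1 + 15)²)) - 1*(-37148) = 8/(3*(-6 + 20*16²)) + 37148 = 8/(3*(-6 + 20*256)) + 37148 = 8/(3*(-6 + 5120)) + 37148 = (8/3)/5114 + 37148 = (8/3)*(1/5114) + 37148 = 4/7671 + 37148 = 284962312/7671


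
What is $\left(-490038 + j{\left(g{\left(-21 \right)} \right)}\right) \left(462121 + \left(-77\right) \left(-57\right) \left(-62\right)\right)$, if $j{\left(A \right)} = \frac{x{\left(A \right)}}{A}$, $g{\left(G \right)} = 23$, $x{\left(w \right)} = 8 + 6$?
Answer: $-93108574460$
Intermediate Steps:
$x{\left(w \right)} = 14$
$j{\left(A \right)} = \frac{14}{A}$
$\left(-490038 + j{\left(g{\left(-21 \right)} \right)}\right) \left(462121 + \left(-77\right) \left(-57\right) \left(-62\right)\right) = \left(-490038 + \frac{14}{23}\right) \left(462121 + \left(-77\right) \left(-57\right) \left(-62\right)\right) = \left(-490038 + 14 \cdot \frac{1}{23}\right) \left(462121 + 4389 \left(-62\right)\right) = \left(-490038 + \frac{14}{23}\right) \left(462121 - 272118\right) = \left(- \frac{11270860}{23}\right) 190003 = -93108574460$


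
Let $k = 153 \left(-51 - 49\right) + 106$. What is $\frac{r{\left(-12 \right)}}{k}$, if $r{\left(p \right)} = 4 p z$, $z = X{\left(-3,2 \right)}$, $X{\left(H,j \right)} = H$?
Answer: $- \frac{72}{7597} \approx -0.0094774$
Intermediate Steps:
$z = -3$
$r{\left(p \right)} = - 12 p$ ($r{\left(p \right)} = 4 p \left(-3\right) = - 12 p$)
$k = -15194$ ($k = 153 \left(-51 - 49\right) + 106 = 153 \left(-100\right) + 106 = -15300 + 106 = -15194$)
$\frac{r{\left(-12 \right)}}{k} = \frac{\left(-12\right) \left(-12\right)}{-15194} = 144 \left(- \frac{1}{15194}\right) = - \frac{72}{7597}$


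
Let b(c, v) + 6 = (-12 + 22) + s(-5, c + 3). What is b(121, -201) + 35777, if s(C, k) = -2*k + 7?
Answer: 35540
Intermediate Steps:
s(C, k) = 7 - 2*k
b(c, v) = 5 - 2*c (b(c, v) = -6 + ((-12 + 22) + (7 - 2*(c + 3))) = -6 + (10 + (7 - 2*(3 + c))) = -6 + (10 + (7 + (-6 - 2*c))) = -6 + (10 + (1 - 2*c)) = -6 + (11 - 2*c) = 5 - 2*c)
b(121, -201) + 35777 = (5 - 2*121) + 35777 = (5 - 242) + 35777 = -237 + 35777 = 35540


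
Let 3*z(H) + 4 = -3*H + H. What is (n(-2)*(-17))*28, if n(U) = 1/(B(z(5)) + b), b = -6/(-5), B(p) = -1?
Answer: -2380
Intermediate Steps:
z(H) = -4/3 - 2*H/3 (z(H) = -4/3 + (-3*H + H)/3 = -4/3 + (-2*H)/3 = -4/3 - 2*H/3)
b = 6/5 (b = -6*(-⅕) = 6/5 ≈ 1.2000)
n(U) = 5 (n(U) = 1/(-1 + 6/5) = 1/(⅕) = 5)
(n(-2)*(-17))*28 = (5*(-17))*28 = -85*28 = -2380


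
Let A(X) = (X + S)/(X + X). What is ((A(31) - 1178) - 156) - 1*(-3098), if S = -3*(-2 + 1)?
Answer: 54701/31 ≈ 1764.5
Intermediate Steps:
S = 3 (S = -3*(-1) = 3)
A(X) = (3 + X)/(2*X) (A(X) = (X + 3)/(X + X) = (3 + X)/((2*X)) = (3 + X)*(1/(2*X)) = (3 + X)/(2*X))
((A(31) - 1178) - 156) - 1*(-3098) = (((½)*(3 + 31)/31 - 1178) - 156) - 1*(-3098) = (((½)*(1/31)*34 - 1178) - 156) + 3098 = ((17/31 - 1178) - 156) + 3098 = (-36501/31 - 156) + 3098 = -41337/31 + 3098 = 54701/31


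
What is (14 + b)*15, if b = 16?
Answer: 450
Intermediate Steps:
(14 + b)*15 = (14 + 16)*15 = 30*15 = 450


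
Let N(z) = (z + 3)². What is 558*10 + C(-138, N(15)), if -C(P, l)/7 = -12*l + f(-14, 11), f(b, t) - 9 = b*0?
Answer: 32733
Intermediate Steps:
N(z) = (3 + z)²
f(b, t) = 9 (f(b, t) = 9 + b*0 = 9 + 0 = 9)
C(P, l) = -63 + 84*l (C(P, l) = -7*(-12*l + 9) = -7*(9 - 12*l) = -63 + 84*l)
558*10 + C(-138, N(15)) = 558*10 + (-63 + 84*(3 + 15)²) = 5580 + (-63 + 84*18²) = 5580 + (-63 + 84*324) = 5580 + (-63 + 27216) = 5580 + 27153 = 32733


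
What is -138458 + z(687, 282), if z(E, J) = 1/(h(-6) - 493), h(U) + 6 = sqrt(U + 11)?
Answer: -34475488667/248996 - sqrt(5)/248996 ≈ -1.3846e+5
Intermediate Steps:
h(U) = -6 + sqrt(11 + U) (h(U) = -6 + sqrt(U + 11) = -6 + sqrt(11 + U))
z(E, J) = 1/(-499 + sqrt(5)) (z(E, J) = 1/((-6 + sqrt(11 - 6)) - 493) = 1/((-6 + sqrt(5)) - 493) = 1/(-499 + sqrt(5)))
-138458 + z(687, 282) = -138458 + (-499/248996 - sqrt(5)/248996) = -34475488667/248996 - sqrt(5)/248996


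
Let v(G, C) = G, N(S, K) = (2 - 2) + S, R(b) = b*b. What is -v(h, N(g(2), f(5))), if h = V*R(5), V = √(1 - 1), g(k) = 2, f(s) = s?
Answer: 0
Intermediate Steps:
R(b) = b²
V = 0 (V = √0 = 0)
N(S, K) = S (N(S, K) = 0 + S = S)
h = 0 (h = 0*5² = 0*25 = 0)
-v(h, N(g(2), f(5))) = -1*0 = 0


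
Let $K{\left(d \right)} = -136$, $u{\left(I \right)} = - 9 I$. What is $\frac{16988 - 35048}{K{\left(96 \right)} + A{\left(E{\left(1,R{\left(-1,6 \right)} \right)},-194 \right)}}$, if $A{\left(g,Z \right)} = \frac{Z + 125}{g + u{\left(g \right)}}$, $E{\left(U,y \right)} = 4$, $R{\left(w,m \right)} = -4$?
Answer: $\frac{577920}{4283} \approx 134.93$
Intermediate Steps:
$A{\left(g,Z \right)} = - \frac{125 + Z}{8 g}$ ($A{\left(g,Z \right)} = \frac{Z + 125}{g - 9 g} = \frac{125 + Z}{\left(-8\right) g} = \left(125 + Z\right) \left(- \frac{1}{8 g}\right) = - \frac{125 + Z}{8 g}$)
$\frac{16988 - 35048}{K{\left(96 \right)} + A{\left(E{\left(1,R{\left(-1,6 \right)} \right)},-194 \right)}} = \frac{16988 - 35048}{-136 + \frac{-125 - -194}{8 \cdot 4}} = - \frac{18060}{-136 + \frac{1}{8} \cdot \frac{1}{4} \left(-125 + 194\right)} = - \frac{18060}{-136 + \frac{1}{8} \cdot \frac{1}{4} \cdot 69} = - \frac{18060}{-136 + \frac{69}{32}} = - \frac{18060}{- \frac{4283}{32}} = \left(-18060\right) \left(- \frac{32}{4283}\right) = \frac{577920}{4283}$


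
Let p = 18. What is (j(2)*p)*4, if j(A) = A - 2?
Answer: 0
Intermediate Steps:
j(A) = -2 + A
(j(2)*p)*4 = ((-2 + 2)*18)*4 = (0*18)*4 = 0*4 = 0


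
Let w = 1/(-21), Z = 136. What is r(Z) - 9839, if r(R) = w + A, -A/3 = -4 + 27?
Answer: -208069/21 ≈ -9908.0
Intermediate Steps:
A = -69 (A = -3*(-4 + 27) = -3*23 = -69)
w = -1/21 ≈ -0.047619
r(R) = -1450/21 (r(R) = -1/21 - 69 = -1450/21)
r(Z) - 9839 = -1450/21 - 9839 = -208069/21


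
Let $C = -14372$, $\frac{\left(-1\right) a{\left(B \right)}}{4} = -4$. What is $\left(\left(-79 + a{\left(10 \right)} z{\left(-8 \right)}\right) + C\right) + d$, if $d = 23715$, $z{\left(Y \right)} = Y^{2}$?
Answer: $10288$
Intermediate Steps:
$a{\left(B \right)} = 16$ ($a{\left(B \right)} = \left(-4\right) \left(-4\right) = 16$)
$\left(\left(-79 + a{\left(10 \right)} z{\left(-8 \right)}\right) + C\right) + d = \left(\left(-79 + 16 \left(-8\right)^{2}\right) - 14372\right) + 23715 = \left(\left(-79 + 16 \cdot 64\right) - 14372\right) + 23715 = \left(\left(-79 + 1024\right) - 14372\right) + 23715 = \left(945 - 14372\right) + 23715 = -13427 + 23715 = 10288$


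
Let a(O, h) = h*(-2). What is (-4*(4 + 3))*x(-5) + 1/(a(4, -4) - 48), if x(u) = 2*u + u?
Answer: 16799/40 ≈ 419.98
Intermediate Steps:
a(O, h) = -2*h
x(u) = 3*u
(-4*(4 + 3))*x(-5) + 1/(a(4, -4) - 48) = (-4*(4 + 3))*(3*(-5)) + 1/(-2*(-4) - 48) = -4*7*(-15) + 1/(8 - 48) = -28*(-15) + 1/(-40) = 420 - 1/40 = 16799/40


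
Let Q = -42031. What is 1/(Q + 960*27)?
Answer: -1/16111 ≈ -6.2069e-5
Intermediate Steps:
1/(Q + 960*27) = 1/(-42031 + 960*27) = 1/(-42031 + 25920) = 1/(-16111) = -1/16111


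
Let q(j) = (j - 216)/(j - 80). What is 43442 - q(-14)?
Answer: 2041659/47 ≈ 43440.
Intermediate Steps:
q(j) = (-216 + j)/(-80 + j)
43442 - q(-14) = 43442 - (-216 - 14)/(-80 - 14) = 43442 - (-230)/(-94) = 43442 - (-1)*(-230)/94 = 43442 - 1*115/47 = 43442 - 115/47 = 2041659/47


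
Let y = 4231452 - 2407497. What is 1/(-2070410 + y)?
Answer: -1/246455 ≈ -4.0575e-6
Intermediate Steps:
y = 1823955
1/(-2070410 + y) = 1/(-2070410 + 1823955) = 1/(-246455) = -1/246455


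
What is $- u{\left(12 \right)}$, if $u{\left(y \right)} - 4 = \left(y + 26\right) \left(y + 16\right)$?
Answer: $-1068$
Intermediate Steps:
$u{\left(y \right)} = 4 + \left(16 + y\right) \left(26 + y\right)$ ($u{\left(y \right)} = 4 + \left(y + 26\right) \left(y + 16\right) = 4 + \left(26 + y\right) \left(16 + y\right) = 4 + \left(16 + y\right) \left(26 + y\right)$)
$- u{\left(12 \right)} = - (420 + 12^{2} + 42 \cdot 12) = - (420 + 144 + 504) = \left(-1\right) 1068 = -1068$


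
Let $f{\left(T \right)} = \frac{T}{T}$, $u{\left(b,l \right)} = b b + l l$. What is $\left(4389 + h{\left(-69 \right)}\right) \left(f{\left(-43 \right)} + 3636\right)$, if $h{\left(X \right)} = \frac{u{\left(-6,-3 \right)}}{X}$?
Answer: $\frac{367089684}{23} \approx 1.596 \cdot 10^{7}$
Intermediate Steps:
$u{\left(b,l \right)} = b^{2} + l^{2}$
$h{\left(X \right)} = \frac{45}{X}$ ($h{\left(X \right)} = \frac{\left(-6\right)^{2} + \left(-3\right)^{2}}{X} = \frac{36 + 9}{X} = \frac{45}{X}$)
$f{\left(T \right)} = 1$
$\left(4389 + h{\left(-69 \right)}\right) \left(f{\left(-43 \right)} + 3636\right) = \left(4389 + \frac{45}{-69}\right) \left(1 + 3636\right) = \left(4389 + 45 \left(- \frac{1}{69}\right)\right) 3637 = \left(4389 - \frac{15}{23}\right) 3637 = \frac{100932}{23} \cdot 3637 = \frac{367089684}{23}$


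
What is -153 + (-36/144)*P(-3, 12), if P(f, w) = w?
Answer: -156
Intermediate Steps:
-153 + (-36/144)*P(-3, 12) = -153 - 36/144*12 = -153 - 36*1/144*12 = -153 - ¼*12 = -153 - 3 = -156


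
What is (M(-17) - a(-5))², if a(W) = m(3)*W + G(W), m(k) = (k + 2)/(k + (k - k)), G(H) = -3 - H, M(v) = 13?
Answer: 3364/9 ≈ 373.78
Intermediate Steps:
m(k) = (2 + k)/k (m(k) = (2 + k)/(k + 0) = (2 + k)/k)
a(W) = -3 + 2*W/3 (a(W) = ((2 + 3)/3)*W + (-3 - W) = ((⅓)*5)*W + (-3 - W) = 5*W/3 + (-3 - W) = -3 + 2*W/3)
(M(-17) - a(-5))² = (13 - (-3 + (⅔)*(-5)))² = (13 - (-3 - 10/3))² = (13 - 1*(-19/3))² = (13 + 19/3)² = (58/3)² = 3364/9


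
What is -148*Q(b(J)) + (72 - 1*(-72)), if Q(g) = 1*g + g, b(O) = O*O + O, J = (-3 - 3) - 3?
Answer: -21168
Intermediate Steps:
J = -9 (J = -6 - 3 = -9)
b(O) = O + O**2 (b(O) = O**2 + O = O + O**2)
Q(g) = 2*g (Q(g) = g + g = 2*g)
-148*Q(b(J)) + (72 - 1*(-72)) = -296*(-9*(1 - 9)) + (72 - 1*(-72)) = -296*(-9*(-8)) + (72 + 72) = -296*72 + 144 = -148*144 + 144 = -21312 + 144 = -21168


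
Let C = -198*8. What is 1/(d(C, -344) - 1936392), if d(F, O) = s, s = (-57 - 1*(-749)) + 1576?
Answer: -1/1934124 ≈ -5.1703e-7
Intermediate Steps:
C = -1584
s = 2268 (s = (-57 + 749) + 1576 = 692 + 1576 = 2268)
d(F, O) = 2268
1/(d(C, -344) - 1936392) = 1/(2268 - 1936392) = 1/(-1934124) = -1/1934124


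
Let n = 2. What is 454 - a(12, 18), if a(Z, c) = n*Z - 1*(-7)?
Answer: 423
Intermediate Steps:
a(Z, c) = 7 + 2*Z (a(Z, c) = 2*Z - 1*(-7) = 2*Z + 7 = 7 + 2*Z)
454 - a(12, 18) = 454 - (7 + 2*12) = 454 - (7 + 24) = 454 - 1*31 = 454 - 31 = 423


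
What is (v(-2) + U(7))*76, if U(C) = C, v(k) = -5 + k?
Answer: 0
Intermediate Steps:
(v(-2) + U(7))*76 = ((-5 - 2) + 7)*76 = (-7 + 7)*76 = 0*76 = 0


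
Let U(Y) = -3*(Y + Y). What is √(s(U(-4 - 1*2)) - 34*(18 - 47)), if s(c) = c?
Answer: √1022 ≈ 31.969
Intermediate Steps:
U(Y) = -6*Y
√(s(U(-4 - 1*2)) - 34*(18 - 47)) = √(-6*(-4 - 1*2) - 34*(18 - 47)) = √(-6*(-4 - 2) - 34*(-29)) = √(-6*(-6) + 986) = √(36 + 986) = √1022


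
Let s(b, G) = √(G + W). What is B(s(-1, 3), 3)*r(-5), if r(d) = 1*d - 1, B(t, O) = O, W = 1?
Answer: -18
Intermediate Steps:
s(b, G) = √(1 + G) (s(b, G) = √(G + 1) = √(1 + G))
r(d) = -1 + d (r(d) = d - 1 = -1 + d)
B(s(-1, 3), 3)*r(-5) = 3*(-1 - 5) = 3*(-6) = -18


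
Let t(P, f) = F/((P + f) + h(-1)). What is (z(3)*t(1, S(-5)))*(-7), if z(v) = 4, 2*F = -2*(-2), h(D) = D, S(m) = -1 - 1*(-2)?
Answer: -56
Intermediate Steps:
S(m) = 1 (S(m) = -1 + 2 = 1)
F = 2 (F = (-2*(-2))/2 = (1/2)*4 = 2)
t(P, f) = 2/(-1 + P + f) (t(P, f) = 2/((P + f) - 1) = 2/(-1 + P + f))
(z(3)*t(1, S(-5)))*(-7) = (4*(2/(-1 + 1 + 1)))*(-7) = (4*(2/1))*(-7) = (4*(2*1))*(-7) = (4*2)*(-7) = 8*(-7) = -56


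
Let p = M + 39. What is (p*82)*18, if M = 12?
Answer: 75276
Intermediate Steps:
p = 51 (p = 12 + 39 = 51)
(p*82)*18 = (51*82)*18 = 4182*18 = 75276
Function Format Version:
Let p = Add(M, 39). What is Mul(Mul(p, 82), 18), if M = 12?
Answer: 75276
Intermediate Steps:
p = 51 (p = Add(12, 39) = 51)
Mul(Mul(p, 82), 18) = Mul(Mul(51, 82), 18) = Mul(4182, 18) = 75276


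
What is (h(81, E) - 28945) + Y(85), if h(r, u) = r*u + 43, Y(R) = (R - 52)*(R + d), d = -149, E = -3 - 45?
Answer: -34902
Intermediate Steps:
E = -48
Y(R) = (-149 + R)*(-52 + R) (Y(R) = (R - 52)*(R - 149) = (-52 + R)*(-149 + R) = (-149 + R)*(-52 + R))
h(r, u) = 43 + r*u
(h(81, E) - 28945) + Y(85) = ((43 + 81*(-48)) - 28945) + (7748 + 85**2 - 201*85) = ((43 - 3888) - 28945) + (7748 + 7225 - 17085) = (-3845 - 28945) - 2112 = -32790 - 2112 = -34902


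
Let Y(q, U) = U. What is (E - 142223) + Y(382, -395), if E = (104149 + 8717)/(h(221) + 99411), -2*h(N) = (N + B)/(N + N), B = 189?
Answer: -6266507591654/43939457 ≈ -1.4262e+5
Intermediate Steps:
h(N) = -(189 + N)/(4*N) (h(N) = -(N + 189)/(2*(N + N)) = -(189 + N)/(2*(2*N)) = -(189 + N)*1/(2*N)/2 = -(189 + N)/(4*N))
E = 49886772/43939457 (E = (104149 + 8717)/((¼)*(-189 - 1*221)/221 + 99411) = 112866/((¼)*(1/221)*(-189 - 221) + 99411) = 112866/((¼)*(1/221)*(-410) + 99411) = 112866/(-205/442 + 99411) = 112866/(43939457/442) = 112866*(442/43939457) = 49886772/43939457 ≈ 1.1354)
(E - 142223) + Y(382, -395) = (49886772/43939457 - 142223) - 395 = -6249151506139/43939457 - 395 = -6266507591654/43939457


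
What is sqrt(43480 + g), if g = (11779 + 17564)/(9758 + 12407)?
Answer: sqrt(21361818930595)/22165 ≈ 208.52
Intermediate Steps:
g = 29343/22165 ≈ 1.3238
sqrt(43480 + g) = sqrt(43480 + 29343/22165) = sqrt(963763543/22165) = sqrt(21361818930595)/22165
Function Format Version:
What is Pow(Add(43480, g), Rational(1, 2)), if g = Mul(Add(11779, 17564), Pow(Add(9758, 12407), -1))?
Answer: Mul(Rational(1, 22165), Pow(21361818930595, Rational(1, 2))) ≈ 208.52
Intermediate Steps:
g = Rational(29343, 22165) (g = Mul(29343, Pow(22165, -1)) = Mul(29343, Rational(1, 22165)) = Rational(29343, 22165) ≈ 1.3238)
Pow(Add(43480, g), Rational(1, 2)) = Pow(Add(43480, Rational(29343, 22165)), Rational(1, 2)) = Pow(Rational(963763543, 22165), Rational(1, 2)) = Mul(Rational(1, 22165), Pow(21361818930595, Rational(1, 2)))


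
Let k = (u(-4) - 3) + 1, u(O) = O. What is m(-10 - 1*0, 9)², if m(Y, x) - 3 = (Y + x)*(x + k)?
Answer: 0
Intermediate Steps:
k = -6 (k = (-4 - 3) + 1 = -7 + 1 = -6)
m(Y, x) = 3 + (-6 + x)*(Y + x) (m(Y, x) = 3 + (Y + x)*(x - 6) = 3 + (Y + x)*(-6 + x) = 3 + (-6 + x)*(Y + x))
m(-10 - 1*0, 9)² = (3 + 9² - 6*(-10 - 1*0) - 6*9 + (-10 - 1*0)*9)² = (3 + 81 - 6*(-10 + 0) - 54 + (-10 + 0)*9)² = (3 + 81 - 6*(-10) - 54 - 10*9)² = (3 + 81 + 60 - 54 - 90)² = 0² = 0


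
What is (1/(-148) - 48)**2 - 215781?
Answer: -4675985999/21904 ≈ -2.1348e+5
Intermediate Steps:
(1/(-148) - 48)**2 - 215781 = (-1/148 - 48)**2 - 215781 = (-7105/148)**2 - 215781 = 50481025/21904 - 215781 = -4675985999/21904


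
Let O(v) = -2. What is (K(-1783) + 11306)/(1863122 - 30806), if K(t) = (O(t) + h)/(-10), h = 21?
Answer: 113041/18323160 ≈ 0.0061693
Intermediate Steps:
K(t) = -19/10 (K(t) = (-2 + 21)/(-10) = 19*(-⅒) = -19/10)
(K(-1783) + 11306)/(1863122 - 30806) = (-19/10 + 11306)/(1863122 - 30806) = (113041/10)/1832316 = (113041/10)*(1/1832316) = 113041/18323160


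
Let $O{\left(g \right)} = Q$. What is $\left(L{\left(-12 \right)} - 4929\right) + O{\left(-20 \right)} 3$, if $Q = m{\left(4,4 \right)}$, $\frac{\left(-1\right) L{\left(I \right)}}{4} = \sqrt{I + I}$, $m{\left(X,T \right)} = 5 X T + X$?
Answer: $-4677 - 8 i \sqrt{6} \approx -4677.0 - 19.596 i$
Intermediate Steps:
$m{\left(X,T \right)} = X + 5 T X$ ($m{\left(X,T \right)} = 5 T X + X = X + 5 T X$)
$L{\left(I \right)} = - 4 \sqrt{2} \sqrt{I}$ ($L{\left(I \right)} = - 4 \sqrt{I + I} = - 4 \sqrt{2 I} = - 4 \sqrt{2} \sqrt{I}$)
$Q = 84$ ($Q = 4 \left(1 + 5 \cdot 4\right) = 4 \left(1 + 20\right) = 4 \cdot 21 = 84$)
$O{\left(g \right)} = 84$
$\left(L{\left(-12 \right)} - 4929\right) + O{\left(-20 \right)} 3 = \left(- 4 \sqrt{2} \sqrt{-12} - 4929\right) + 84 \cdot 3 = \left(- 4 \sqrt{2} \cdot 2 i \sqrt{3} - 4929\right) + 252 = \left(- 8 i \sqrt{6} - 4929\right) + 252 = \left(-4929 - 8 i \sqrt{6}\right) + 252 = -4677 - 8 i \sqrt{6}$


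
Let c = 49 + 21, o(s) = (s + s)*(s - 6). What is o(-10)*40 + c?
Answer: 12870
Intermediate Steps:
o(s) = 2*s*(-6 + s) (o(s) = (2*s)*(-6 + s) = 2*s*(-6 + s))
c = 70
o(-10)*40 + c = (2*(-10)*(-6 - 10))*40 + 70 = (2*(-10)*(-16))*40 + 70 = 320*40 + 70 = 12800 + 70 = 12870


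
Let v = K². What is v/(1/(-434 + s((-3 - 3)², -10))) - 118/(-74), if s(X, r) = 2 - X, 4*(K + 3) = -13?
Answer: -2705389/148 ≈ -18280.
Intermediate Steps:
K = -25/4 (K = -3 + (¼)*(-13) = -3 - 13/4 = -25/4 ≈ -6.2500)
v = 625/16 (v = (-25/4)² = 625/16 ≈ 39.063)
v/(1/(-434 + s((-3 - 3)², -10))) - 118/(-74) = 625/(16*(1/(-434 + (2 - (-3 - 3)²)))) - 118/(-74) = 625/(16*(1/(-434 + (2 - 1*(-6)²)))) - 118*(-1/74) = 625/(16*(1/(-434 + (2 - 1*36)))) + 59/37 = 625/(16*(1/(-434 + (2 - 36)))) + 59/37 = 625/(16*(1/(-434 - 34))) + 59/37 = 625/(16*(1/(-468))) + 59/37 = 625/(16*(-1/468)) + 59/37 = (625/16)*(-468) + 59/37 = -73125/4 + 59/37 = -2705389/148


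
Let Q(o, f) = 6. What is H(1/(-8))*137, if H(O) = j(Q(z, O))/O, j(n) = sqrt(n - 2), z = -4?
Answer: -2192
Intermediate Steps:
j(n) = sqrt(-2 + n)
H(O) = 2/O (H(O) = sqrt(-2 + 6)/O = sqrt(4)/O = 2/O)
H(1/(-8))*137 = (2/(1/(-8)))*137 = (2/(-1/8))*137 = (2*(-8))*137 = -16*137 = -2192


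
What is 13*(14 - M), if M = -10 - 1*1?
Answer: 325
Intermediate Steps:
M = -11 (M = -10 - 1 = -11)
13*(14 - M) = 13*(14 - 1*(-11)) = 13*(14 + 11) = 13*25 = 325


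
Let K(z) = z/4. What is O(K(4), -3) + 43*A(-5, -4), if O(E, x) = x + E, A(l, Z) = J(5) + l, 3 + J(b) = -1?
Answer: -389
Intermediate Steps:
J(b) = -4 (J(b) = -3 - 1 = -4)
A(l, Z) = -4 + l
K(z) = z/4 (K(z) = z*(¼) = z/4)
O(E, x) = E + x
O(K(4), -3) + 43*A(-5, -4) = ((¼)*4 - 3) + 43*(-4 - 5) = (1 - 3) + 43*(-9) = -2 - 387 = -389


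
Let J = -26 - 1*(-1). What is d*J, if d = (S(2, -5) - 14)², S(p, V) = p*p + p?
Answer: -1600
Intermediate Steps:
S(p, V) = p + p² (S(p, V) = p² + p = p + p²)
d = 64 (d = (2*(1 + 2) - 14)² = (2*3 - 14)² = (6 - 14)² = (-8)² = 64)
J = -25 (J = -26 + 1 = -25)
d*J = 64*(-25) = -1600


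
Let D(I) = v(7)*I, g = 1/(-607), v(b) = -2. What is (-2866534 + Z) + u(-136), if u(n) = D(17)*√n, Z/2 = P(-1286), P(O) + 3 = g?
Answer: -1739989782/607 - 68*I*√34 ≈ -2.8665e+6 - 396.5*I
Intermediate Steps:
g = -1/607 ≈ -0.0016474
P(O) = -1822/607 (P(O) = -3 - 1/607 = -1822/607)
D(I) = -2*I
Z = -3644/607 (Z = 2*(-1822/607) = -3644/607 ≈ -6.0033)
u(n) = -34*√n (u(n) = (-2*17)*√n = -34*√n)
(-2866534 + Z) + u(-136) = (-2866534 - 3644/607) - 68*I*√34 = -1739989782/607 - 68*I*√34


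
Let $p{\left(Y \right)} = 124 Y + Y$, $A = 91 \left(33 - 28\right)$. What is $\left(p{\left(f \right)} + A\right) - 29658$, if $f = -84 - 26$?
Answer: $-42953$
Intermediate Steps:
$A = 455$ ($A = 91 \cdot 5 = 455$)
$f = -110$
$p{\left(Y \right)} = 125 Y$
$\left(p{\left(f \right)} + A\right) - 29658 = \left(125 \left(-110\right) + 455\right) - 29658 = \left(-13750 + 455\right) - 29658 = -13295 - 29658 = -42953$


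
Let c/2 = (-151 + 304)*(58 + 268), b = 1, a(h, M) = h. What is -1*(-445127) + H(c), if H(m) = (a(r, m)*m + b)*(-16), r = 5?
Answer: -7535369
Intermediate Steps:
c = 99756 (c = 2*((-151 + 304)*(58 + 268)) = 2*(153*326) = 2*49878 = 99756)
H(m) = -16 - 80*m (H(m) = (5*m + 1)*(-16) = (1 + 5*m)*(-16) = -16 - 80*m)
-1*(-445127) + H(c) = -1*(-445127) + (-16 - 80*99756) = 445127 + (-16 - 7980480) = 445127 - 7980496 = -7535369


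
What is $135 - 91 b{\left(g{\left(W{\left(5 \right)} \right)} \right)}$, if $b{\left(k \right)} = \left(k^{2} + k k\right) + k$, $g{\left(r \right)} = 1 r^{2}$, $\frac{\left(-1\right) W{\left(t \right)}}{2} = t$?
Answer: $-1828965$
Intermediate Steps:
$W{\left(t \right)} = - 2 t$
$g{\left(r \right)} = r^{2}$
$b{\left(k \right)} = k + 2 k^{2}$ ($b{\left(k \right)} = \left(k^{2} + k^{2}\right) + k = 2 k^{2} + k = k + 2 k^{2}$)
$135 - 91 b{\left(g{\left(W{\left(5 \right)} \right)} \right)} = 135 - 91 \left(\left(-2\right) 5\right)^{2} \left(1 + 2 \left(\left(-2\right) 5\right)^{2}\right) = 135 - 91 \left(-10\right)^{2} \left(1 + 2 \left(-10\right)^{2}\right) = 135 - 91 \cdot 100 \left(1 + 2 \cdot 100\right) = 135 - 91 \cdot 100 \left(1 + 200\right) = 135 - 91 \cdot 100 \cdot 201 = 135 - 1829100 = -1828965$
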